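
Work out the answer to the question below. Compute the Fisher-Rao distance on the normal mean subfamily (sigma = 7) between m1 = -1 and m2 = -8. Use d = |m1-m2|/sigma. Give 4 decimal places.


On the fixed-variance normal subfamily, geodesic distance = |m1-m2|/sigma.
|-1 - -8| = 7.
sigma = 7.
d = 7/7 = 1.0000

1.0000


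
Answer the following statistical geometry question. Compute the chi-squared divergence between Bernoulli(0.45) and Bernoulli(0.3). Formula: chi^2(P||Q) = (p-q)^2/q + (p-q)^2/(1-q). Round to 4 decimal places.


Chi-squared divergence between Bernoulli distributions:
chi^2 = (p-q)^2/q + (p-q)^2/(1-q).
p = 0.45, q = 0.3, p-q = 0.15.
(p-q)^2 = 0.0225.
term1 = 0.0225/0.3 = 0.075.
term2 = 0.0225/0.7 = 0.032143.
chi^2 = 0.075 + 0.032143 = 0.1071

0.1071


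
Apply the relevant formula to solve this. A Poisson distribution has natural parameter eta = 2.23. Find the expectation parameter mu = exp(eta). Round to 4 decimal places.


Expectation parameter for Poisson exponential family:
mu = exp(eta).
eta = 2.23.
mu = exp(2.23) = 9.2999

9.2999


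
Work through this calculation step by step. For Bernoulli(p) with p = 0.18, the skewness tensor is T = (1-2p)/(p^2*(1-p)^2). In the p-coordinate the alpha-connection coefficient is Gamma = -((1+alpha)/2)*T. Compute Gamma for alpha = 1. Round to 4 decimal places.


Skewness (Amari-Chentsov) tensor: T = (1-2p)/(p^2*(1-p)^2).
p = 0.18, 1-2p = 0.64, p^2 = 0.0324, (1-p)^2 = 0.6724.
T = 0.64/(0.0324 * 0.6724) = 29.376988.
In the p-coordinate, Gamma^(alpha) = Gamma^(0) - (alpha/2)*T with Gamma^(0) = (1/2)*g'(p) = -T/2,
so Gamma^(alpha) = -((1+alpha)/2)*T.
alpha = 1, -(1+alpha)/2 = -1.0.
Gamma = -1.0 * 29.376988 = -29.3770

-29.3770


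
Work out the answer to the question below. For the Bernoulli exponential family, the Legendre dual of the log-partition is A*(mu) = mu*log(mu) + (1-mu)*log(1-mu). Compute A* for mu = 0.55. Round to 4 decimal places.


Legendre transform for Bernoulli:
A*(mu) = mu*log(mu) + (1-mu)*log(1-mu).
mu = 0.55, 1-mu = 0.45.
mu*log(mu) = 0.55*log(0.55) = -0.32881.
(1-mu)*log(1-mu) = 0.45*log(0.45) = -0.359328.
A* = -0.32881 + -0.359328 = -0.6881

-0.6881


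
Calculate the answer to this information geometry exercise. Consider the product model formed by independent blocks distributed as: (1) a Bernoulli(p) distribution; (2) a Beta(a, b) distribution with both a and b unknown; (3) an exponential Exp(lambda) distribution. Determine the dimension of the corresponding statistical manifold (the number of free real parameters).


The dimension of a statistical manifold equals the number of free
(independent) real parameters of the model. For a product of independent
blocks the parameter counts add.
- Bernoulli (p): 1.
- Beta (a, b): 2.
- exponential (lambda): 1.
Total = 1 + 2 + 1 = 4.
Dimension = 4

4


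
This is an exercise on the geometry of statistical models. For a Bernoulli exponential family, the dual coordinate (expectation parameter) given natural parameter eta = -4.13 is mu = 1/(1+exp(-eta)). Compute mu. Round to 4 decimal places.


Dual coordinate (expectation parameter) for Bernoulli:
mu = 1/(1+exp(-eta)).
eta = -4.13.
exp(-eta) = exp(4.13) = 62.177923.
mu = 1/(1+62.177923) = 0.0158

0.0158


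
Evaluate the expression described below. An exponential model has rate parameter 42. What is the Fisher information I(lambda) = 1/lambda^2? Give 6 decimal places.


Fisher information for exponential: I(lambda) = 1/lambda^2.
lambda = 42, lambda^2 = 1764.
I = 1/1764 = 0.000567

0.000567


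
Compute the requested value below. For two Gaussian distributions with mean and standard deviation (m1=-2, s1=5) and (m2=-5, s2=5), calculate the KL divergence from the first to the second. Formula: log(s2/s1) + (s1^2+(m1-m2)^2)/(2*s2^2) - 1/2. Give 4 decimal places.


KL divergence between normal distributions:
KL = log(s2/s1) + (s1^2 + (m1-m2)^2)/(2*s2^2) - 1/2.
log(5/5) = 0.0.
(5^2 + (-2--5)^2)/(2*5^2) = (25 + 9)/50 = 0.68.
KL = 0.0 + 0.68 - 0.5 = 0.1800

0.1800


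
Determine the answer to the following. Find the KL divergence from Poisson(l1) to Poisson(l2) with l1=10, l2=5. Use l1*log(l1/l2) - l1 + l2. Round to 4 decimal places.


KL divergence for Poisson:
KL = l1*log(l1/l2) - l1 + l2.
l1 = 10, l2 = 5.
log(10/5) = 0.693147.
l1*log(l1/l2) = 10 * 0.693147 = 6.931472.
KL = 6.931472 - 10 + 5 = 1.9315

1.9315


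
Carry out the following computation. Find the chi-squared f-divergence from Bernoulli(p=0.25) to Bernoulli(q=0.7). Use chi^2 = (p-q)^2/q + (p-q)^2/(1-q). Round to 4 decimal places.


Chi-squared divergence between Bernoulli distributions:
chi^2 = (p-q)^2/q + (p-q)^2/(1-q).
p = 0.25, q = 0.7, p-q = -0.45.
(p-q)^2 = 0.2025.
term1 = 0.2025/0.7 = 0.289286.
term2 = 0.2025/0.3 = 0.675.
chi^2 = 0.289286 + 0.675 = 0.9643

0.9643


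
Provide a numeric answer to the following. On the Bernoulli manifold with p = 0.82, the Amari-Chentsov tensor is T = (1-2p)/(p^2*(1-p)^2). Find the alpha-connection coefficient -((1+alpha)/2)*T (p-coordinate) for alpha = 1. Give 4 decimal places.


Skewness (Amari-Chentsov) tensor: T = (1-2p)/(p^2*(1-p)^2).
p = 0.82, 1-2p = -0.64, p^2 = 0.6724, (1-p)^2 = 0.0324.
T = -0.64/(0.6724 * 0.0324) = -29.376988.
In the p-coordinate, Gamma^(alpha) = Gamma^(0) - (alpha/2)*T with Gamma^(0) = (1/2)*g'(p) = -T/2,
so Gamma^(alpha) = -((1+alpha)/2)*T.
alpha = 1, -(1+alpha)/2 = -1.0.
Gamma = -1.0 * -29.376988 = 29.3770

29.3770


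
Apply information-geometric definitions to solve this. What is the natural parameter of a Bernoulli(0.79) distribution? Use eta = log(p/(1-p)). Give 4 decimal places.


Natural parameter for Bernoulli: eta = log(p/(1-p)).
p = 0.79, 1-p = 0.21.
p/(1-p) = 3.761905.
eta = log(3.761905) = 1.3249

1.3249


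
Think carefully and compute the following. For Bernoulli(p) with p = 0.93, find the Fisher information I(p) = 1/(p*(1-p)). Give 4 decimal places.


For Bernoulli(p), Fisher information is I(p) = 1/(p*(1-p)).
p = 0.93, 1-p = 0.07.
p*(1-p) = 0.0651.
I(p) = 1/0.0651 = 15.3610

15.3610


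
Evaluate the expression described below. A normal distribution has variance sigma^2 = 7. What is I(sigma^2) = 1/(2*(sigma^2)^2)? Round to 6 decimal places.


Fisher information for variance: I(sigma^2) = 1/(2*sigma^4).
sigma^2 = 7, so sigma^4 = 49.
I = 1/(2*49) = 1/98 = 0.010204

0.010204


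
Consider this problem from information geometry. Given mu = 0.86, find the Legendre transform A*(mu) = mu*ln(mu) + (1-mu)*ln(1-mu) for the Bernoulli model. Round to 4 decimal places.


Legendre transform for Bernoulli:
A*(mu) = mu*log(mu) + (1-mu)*log(1-mu).
mu = 0.86, 1-mu = 0.14.
mu*log(mu) = 0.86*log(0.86) = -0.129708.
(1-mu)*log(1-mu) = 0.14*log(0.14) = -0.275256.
A* = -0.129708 + -0.275256 = -0.4050

-0.4050


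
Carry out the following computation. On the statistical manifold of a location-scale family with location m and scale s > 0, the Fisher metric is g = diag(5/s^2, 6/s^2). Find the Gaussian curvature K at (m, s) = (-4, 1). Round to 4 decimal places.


The metric has the form g = (A dm^2 + B ds^2)/s^2 with A = 5, B = 6.
Substitute u = sqrt(A/B)*m: g = B*(du^2 + ds^2)/s^2, i.e. B times the
Poincare upper half-plane metric, which has constant Gaussian curvature -1.
Scaling a 2D metric by a constant c divides the Gaussian curvature by c,
so K = -1/B = -1/(6) = -0.1667 everywhere (the point (m, s) = (-4, 1) is irrelevant:
the curvature is constant).
The requested Gaussian curvature is K = -0.1667.

-0.1667


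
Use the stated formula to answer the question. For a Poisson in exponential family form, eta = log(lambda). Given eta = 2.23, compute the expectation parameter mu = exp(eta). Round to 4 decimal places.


Expectation parameter for Poisson exponential family:
mu = exp(eta).
eta = 2.23.
mu = exp(2.23) = 9.2999

9.2999


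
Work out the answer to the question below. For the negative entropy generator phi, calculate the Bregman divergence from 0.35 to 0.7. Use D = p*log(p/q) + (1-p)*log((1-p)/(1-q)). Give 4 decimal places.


Bregman divergence with negative entropy generator:
D = p*log(p/q) + (1-p)*log((1-p)/(1-q)).
p = 0.35, q = 0.7.
p*log(p/q) = 0.35*log(0.35/0.7) = -0.242602.
(1-p)*log((1-p)/(1-q)) = 0.65*log(0.65/0.3) = 0.502573.
D = -0.242602 + 0.502573 = 0.2600

0.2600


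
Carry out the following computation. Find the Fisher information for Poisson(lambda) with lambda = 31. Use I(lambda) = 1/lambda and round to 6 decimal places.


Fisher information for Poisson: I(lambda) = 1/lambda.
lambda = 31.
I(lambda) = 1/31 = 0.032258

0.032258


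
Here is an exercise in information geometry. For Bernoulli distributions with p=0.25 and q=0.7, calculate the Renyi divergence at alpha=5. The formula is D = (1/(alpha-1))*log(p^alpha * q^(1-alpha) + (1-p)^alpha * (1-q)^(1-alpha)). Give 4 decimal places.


Renyi divergence of order alpha between Bernoulli distributions:
D = (1/(alpha-1))*log(p^alpha * q^(1-alpha) + (1-p)^alpha * (1-q)^(1-alpha)).
alpha = 5, p = 0.25, q = 0.7.
p^alpha * q^(1-alpha) = 0.25^5 * 0.7^-4 = 0.004067.
(1-p)^alpha * (1-q)^(1-alpha) = 0.75^5 * 0.3^-4 = 29.296875.
sum = 0.004067 + 29.296875 = 29.300942.
D = (1/4)*log(29.300942) = 0.8444

0.8444


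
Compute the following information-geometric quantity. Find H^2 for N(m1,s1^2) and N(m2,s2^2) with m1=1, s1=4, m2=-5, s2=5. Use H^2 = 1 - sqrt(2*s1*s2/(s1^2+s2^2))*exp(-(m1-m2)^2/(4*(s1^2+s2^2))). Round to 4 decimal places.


Squared Hellinger distance for Gaussians:
H^2 = 1 - sqrt(2*s1*s2/(s1^2+s2^2)) * exp(-(m1-m2)^2/(4*(s1^2+s2^2))).
s1^2 = 16, s2^2 = 25, s1^2+s2^2 = 41.
sqrt(2*4*5/(41)) = 0.98773.
(m1-m2)^2 = (6)^2 = 36.
exp(-36/(4*41)) = exp(-0.219512) = 0.80291.
H^2 = 1 - 0.98773*0.80291 = 0.2069

0.2069


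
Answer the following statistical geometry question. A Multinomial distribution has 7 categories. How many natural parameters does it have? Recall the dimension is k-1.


Exponential family dimension calculation:
For Multinomial with k=7 categories, dim = k-1 = 6.

6


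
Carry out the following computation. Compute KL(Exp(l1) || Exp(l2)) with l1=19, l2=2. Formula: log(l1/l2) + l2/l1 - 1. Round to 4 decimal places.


KL divergence for exponential family:
KL = log(l1/l2) + l2/l1 - 1.
log(19/2) = 2.251292.
2/19 = 0.105263.
KL = 2.251292 + 0.105263 - 1 = 1.3566

1.3566


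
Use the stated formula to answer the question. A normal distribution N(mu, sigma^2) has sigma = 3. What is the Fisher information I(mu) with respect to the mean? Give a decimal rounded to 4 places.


The Fisher information for the mean of a normal distribution is I(mu) = 1/sigma^2.
sigma = 3, so sigma^2 = 9.
I(mu) = 1/9 = 0.1111

0.1111


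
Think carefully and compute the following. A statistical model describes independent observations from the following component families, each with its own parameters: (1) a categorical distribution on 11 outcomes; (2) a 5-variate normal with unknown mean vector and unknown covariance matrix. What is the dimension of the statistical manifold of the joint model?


The dimension of a statistical manifold equals the number of free
(independent) real parameters of the model. For a product of independent
blocks the parameter counts add.
- categorical on 11 outcomes (probabilities sum to 1): 11-1 = 10.
- 5-variate normal: 5 (mean) + 5*6/2 = 15 (symmetric covariance) = 20.
Total = 10 + 20 = 30.
Dimension = 30

30


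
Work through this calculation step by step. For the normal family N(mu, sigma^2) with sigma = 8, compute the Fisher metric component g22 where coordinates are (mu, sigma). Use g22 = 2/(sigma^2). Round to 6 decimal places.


For the 2-parameter normal family, the Fisher metric has:
  g11 = 1/sigma^2, g22 = 2/sigma^2.
sigma = 8, sigma^2 = 64.
g22 = 0.031250

0.031250


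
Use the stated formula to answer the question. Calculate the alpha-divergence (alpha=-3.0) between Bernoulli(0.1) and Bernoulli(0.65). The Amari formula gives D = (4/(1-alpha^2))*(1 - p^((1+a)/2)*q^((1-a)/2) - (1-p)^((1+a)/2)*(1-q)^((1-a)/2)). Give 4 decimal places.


Amari alpha-divergence:
D = (4/(1-alpha^2))*(1 - p^((1+a)/2)*q^((1-a)/2) - (1-p)^((1+a)/2)*(1-q)^((1-a)/2)).
alpha = -3.0, p = 0.1, q = 0.65.
e1 = (1+alpha)/2 = -1.0, e2 = (1-alpha)/2 = 2.0.
t1 = p^e1 * q^e2 = 0.1^-1.0 * 0.65^2.0 = 4.225.
t2 = (1-p)^e1 * (1-q)^e2 = 0.9^-1.0 * 0.35^2.0 = 0.136111.
4/(1-alpha^2) = -0.5.
D = -0.5*(1 - 4.225 - 0.136111) = 1.6806

1.6806


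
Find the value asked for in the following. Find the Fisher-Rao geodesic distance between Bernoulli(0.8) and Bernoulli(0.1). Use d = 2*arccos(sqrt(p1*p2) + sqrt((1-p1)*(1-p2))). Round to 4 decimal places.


Geodesic distance on Bernoulli manifold:
d(p1,p2) = 2*arccos(sqrt(p1*p2) + sqrt((1-p1)*(1-p2))).
sqrt(p1*p2) = sqrt(0.8*0.1) = 0.282843.
sqrt((1-p1)*(1-p2)) = sqrt(0.2*0.9) = 0.424264.
arg = 0.282843 + 0.424264 = 0.707107.
d = 2*arccos(0.707107) = 1.5708

1.5708


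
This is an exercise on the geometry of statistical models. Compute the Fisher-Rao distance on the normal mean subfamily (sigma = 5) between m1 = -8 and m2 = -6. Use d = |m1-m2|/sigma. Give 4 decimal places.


On the fixed-variance normal subfamily, geodesic distance = |m1-m2|/sigma.
|-8 - -6| = 2.
sigma = 5.
d = 2/5 = 0.4000

0.4000


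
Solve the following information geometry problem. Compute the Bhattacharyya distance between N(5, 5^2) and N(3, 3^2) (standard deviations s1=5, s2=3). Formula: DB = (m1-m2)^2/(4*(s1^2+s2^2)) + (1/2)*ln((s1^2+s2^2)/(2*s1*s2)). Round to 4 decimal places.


Bhattacharyya distance between two Gaussians:
DB = (m1-m2)^2/(4*(s1^2+s2^2)) + (1/2)*ln((s1^2+s2^2)/(2*s1*s2)).
(m1-m2)^2 = (2)^2 = 4.
s1^2+s2^2 = 25 + 9 = 34.
term1 = 4/136 = 0.029412.
term2 = 0.5*ln(34/30.0) = 0.062582.
DB = 0.029412 + 0.062582 = 0.0920

0.0920


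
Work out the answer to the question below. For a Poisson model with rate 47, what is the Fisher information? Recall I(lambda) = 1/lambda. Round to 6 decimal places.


Fisher information for Poisson: I(lambda) = 1/lambda.
lambda = 47.
I(lambda) = 1/47 = 0.021277

0.021277


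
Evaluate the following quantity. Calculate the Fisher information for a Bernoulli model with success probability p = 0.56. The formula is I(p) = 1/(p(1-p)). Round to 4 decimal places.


For Bernoulli(p), Fisher information is I(p) = 1/(p*(1-p)).
p = 0.56, 1-p = 0.44.
p*(1-p) = 0.2464.
I(p) = 1/0.2464 = 4.0584

4.0584


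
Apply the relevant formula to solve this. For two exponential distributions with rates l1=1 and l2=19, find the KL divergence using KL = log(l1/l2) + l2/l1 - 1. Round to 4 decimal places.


KL divergence for exponential family:
KL = log(l1/l2) + l2/l1 - 1.
log(1/19) = -2.944439.
19/1 = 19.0.
KL = -2.944439 + 19.0 - 1 = 15.0556

15.0556


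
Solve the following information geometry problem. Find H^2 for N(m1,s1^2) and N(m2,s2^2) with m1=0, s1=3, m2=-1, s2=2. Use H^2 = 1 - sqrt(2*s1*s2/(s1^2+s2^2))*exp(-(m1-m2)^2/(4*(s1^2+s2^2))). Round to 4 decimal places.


Squared Hellinger distance for Gaussians:
H^2 = 1 - sqrt(2*s1*s2/(s1^2+s2^2)) * exp(-(m1-m2)^2/(4*(s1^2+s2^2))).
s1^2 = 9, s2^2 = 4, s1^2+s2^2 = 13.
sqrt(2*3*2/(13)) = 0.960769.
(m1-m2)^2 = (1)^2 = 1.
exp(-1/(4*13)) = exp(-0.019231) = 0.980953.
H^2 = 1 - 0.960769*0.980953 = 0.0575

0.0575


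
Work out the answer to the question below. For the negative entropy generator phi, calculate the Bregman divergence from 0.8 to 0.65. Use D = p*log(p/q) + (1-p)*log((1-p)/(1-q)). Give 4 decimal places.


Bregman divergence with negative entropy generator:
D = p*log(p/q) + (1-p)*log((1-p)/(1-q)).
p = 0.8, q = 0.65.
p*log(p/q) = 0.8*log(0.8/0.65) = 0.166111.
(1-p)*log((1-p)/(1-q)) = 0.2*log(0.2/0.35) = -0.111923.
D = 0.166111 + -0.111923 = 0.0542

0.0542


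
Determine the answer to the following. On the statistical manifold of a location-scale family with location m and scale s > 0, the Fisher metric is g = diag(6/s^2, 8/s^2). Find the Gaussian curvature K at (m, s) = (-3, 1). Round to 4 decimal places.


The metric has the form g = (A dm^2 + B ds^2)/s^2 with A = 6, B = 8.
Substitute u = sqrt(A/B)*m: g = B*(du^2 + ds^2)/s^2, i.e. B times the
Poincare upper half-plane metric, which has constant Gaussian curvature -1.
Scaling a 2D metric by a constant c divides the Gaussian curvature by c,
so K = -1/B = -1/(8) = -0.1250 everywhere (the point (m, s) = (-3, 1) is irrelevant:
the curvature is constant).
The requested Gaussian curvature is K = -0.1250.

-0.1250


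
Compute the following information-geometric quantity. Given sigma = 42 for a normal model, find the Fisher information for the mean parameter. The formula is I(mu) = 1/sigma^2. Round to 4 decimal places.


The Fisher information for the mean of a normal distribution is I(mu) = 1/sigma^2.
sigma = 42, so sigma^2 = 1764.
I(mu) = 1/1764 = 0.0006

0.0006


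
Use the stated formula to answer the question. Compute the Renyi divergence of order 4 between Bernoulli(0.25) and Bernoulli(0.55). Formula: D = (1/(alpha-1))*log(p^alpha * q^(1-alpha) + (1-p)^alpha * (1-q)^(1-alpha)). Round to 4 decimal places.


Renyi divergence of order alpha between Bernoulli distributions:
D = (1/(alpha-1))*log(p^alpha * q^(1-alpha) + (1-p)^alpha * (1-q)^(1-alpha)).
alpha = 4, p = 0.25, q = 0.55.
p^alpha * q^(1-alpha) = 0.25^4 * 0.55^-3 = 0.023479.
(1-p)^alpha * (1-q)^(1-alpha) = 0.75^4 * 0.45^-3 = 3.472222.
sum = 0.023479 + 3.472222 = 3.495701.
D = (1/3)*log(3.495701) = 0.4172

0.4172


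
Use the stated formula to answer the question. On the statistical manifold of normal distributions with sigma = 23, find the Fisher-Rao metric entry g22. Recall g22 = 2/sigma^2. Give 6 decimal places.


For the 2-parameter normal family, the Fisher metric has:
  g11 = 1/sigma^2, g22 = 2/sigma^2.
sigma = 23, sigma^2 = 529.
g22 = 0.003781

0.003781


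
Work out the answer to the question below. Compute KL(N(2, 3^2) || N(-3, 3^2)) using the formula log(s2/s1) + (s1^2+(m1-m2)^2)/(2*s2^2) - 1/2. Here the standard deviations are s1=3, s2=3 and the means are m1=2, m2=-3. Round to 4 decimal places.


KL divergence between normal distributions:
KL = log(s2/s1) + (s1^2 + (m1-m2)^2)/(2*s2^2) - 1/2.
log(3/3) = 0.0.
(3^2 + (2--3)^2)/(2*3^2) = (9 + 25)/18 = 1.888889.
KL = 0.0 + 1.888889 - 0.5 = 1.3889

1.3889


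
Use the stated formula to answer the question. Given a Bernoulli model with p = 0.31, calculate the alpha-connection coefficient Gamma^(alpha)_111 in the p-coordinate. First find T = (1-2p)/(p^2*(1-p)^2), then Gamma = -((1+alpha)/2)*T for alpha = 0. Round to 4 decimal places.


Skewness (Amari-Chentsov) tensor: T = (1-2p)/(p^2*(1-p)^2).
p = 0.31, 1-2p = 0.38, p^2 = 0.0961, (1-p)^2 = 0.4761.
T = 0.38/(0.0961 * 0.4761) = 8.305428.
In the p-coordinate, Gamma^(alpha) = Gamma^(0) - (alpha/2)*T with Gamma^(0) = (1/2)*g'(p) = -T/2,
so Gamma^(alpha) = -((1+alpha)/2)*T.
alpha = 0, -(1+alpha)/2 = -0.5.
Gamma = -0.5 * 8.305428 = -4.1527

-4.1527


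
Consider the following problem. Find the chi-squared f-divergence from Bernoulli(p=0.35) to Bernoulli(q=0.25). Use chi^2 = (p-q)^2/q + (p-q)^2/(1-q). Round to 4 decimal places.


Chi-squared divergence between Bernoulli distributions:
chi^2 = (p-q)^2/q + (p-q)^2/(1-q).
p = 0.35, q = 0.25, p-q = 0.1.
(p-q)^2 = 0.01.
term1 = 0.01/0.25 = 0.04.
term2 = 0.01/0.75 = 0.013333.
chi^2 = 0.04 + 0.013333 = 0.0533

0.0533


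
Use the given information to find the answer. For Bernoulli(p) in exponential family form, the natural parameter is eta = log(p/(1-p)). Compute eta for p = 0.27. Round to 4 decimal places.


Natural parameter for Bernoulli: eta = log(p/(1-p)).
p = 0.27, 1-p = 0.73.
p/(1-p) = 0.369863.
eta = log(0.369863) = -0.9946

-0.9946


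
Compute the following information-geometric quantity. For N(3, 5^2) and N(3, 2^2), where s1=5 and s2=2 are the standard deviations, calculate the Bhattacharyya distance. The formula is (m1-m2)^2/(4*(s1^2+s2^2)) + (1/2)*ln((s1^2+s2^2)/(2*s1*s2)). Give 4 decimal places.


Bhattacharyya distance between two Gaussians:
DB = (m1-m2)^2/(4*(s1^2+s2^2)) + (1/2)*ln((s1^2+s2^2)/(2*s1*s2)).
(m1-m2)^2 = (0)^2 = 0.
s1^2+s2^2 = 25 + 4 = 29.
term1 = 0/116 = 0.0.
term2 = 0.5*ln(29/20.0) = 0.185782.
DB = 0.0 + 0.185782 = 0.1858

0.1858


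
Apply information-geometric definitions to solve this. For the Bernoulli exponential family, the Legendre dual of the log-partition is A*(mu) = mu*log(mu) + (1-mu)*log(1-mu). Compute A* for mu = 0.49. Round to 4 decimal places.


Legendre transform for Bernoulli:
A*(mu) = mu*log(mu) + (1-mu)*log(1-mu).
mu = 0.49, 1-mu = 0.51.
mu*log(mu) = 0.49*log(0.49) = -0.349541.
(1-mu)*log(1-mu) = 0.51*log(0.51) = -0.343406.
A* = -0.349541 + -0.343406 = -0.6929

-0.6929


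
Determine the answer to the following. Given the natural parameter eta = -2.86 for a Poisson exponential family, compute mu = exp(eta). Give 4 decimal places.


Expectation parameter for Poisson exponential family:
mu = exp(eta).
eta = -2.86.
mu = exp(-2.86) = 0.0573

0.0573


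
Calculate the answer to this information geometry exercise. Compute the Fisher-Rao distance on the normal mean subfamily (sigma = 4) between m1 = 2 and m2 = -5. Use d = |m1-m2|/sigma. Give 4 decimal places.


On the fixed-variance normal subfamily, geodesic distance = |m1-m2|/sigma.
|2 - -5| = 7.
sigma = 4.
d = 7/4 = 1.7500

1.7500


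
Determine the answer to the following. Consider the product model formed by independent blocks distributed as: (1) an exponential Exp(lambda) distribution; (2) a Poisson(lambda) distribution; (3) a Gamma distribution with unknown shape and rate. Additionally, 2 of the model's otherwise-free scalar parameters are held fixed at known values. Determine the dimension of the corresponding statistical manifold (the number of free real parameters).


The dimension of a statistical manifold equals the number of free
(independent) real parameters of the model. For a product of independent
blocks the parameter counts add.
- exponential (lambda): 1.
- Poisson (lambda): 1.
- Gamma (shape, rate): 2.
Total = 1 + 1 + 2 = 4.
2 parameter(s) fixed at known values: 4 - 2 = 2.
Dimension = 2

2


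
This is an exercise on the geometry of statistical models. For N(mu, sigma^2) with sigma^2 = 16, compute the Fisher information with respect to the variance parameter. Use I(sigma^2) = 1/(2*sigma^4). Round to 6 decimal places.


Fisher information for variance: I(sigma^2) = 1/(2*sigma^4).
sigma^2 = 16, so sigma^4 = 256.
I = 1/(2*256) = 1/512 = 0.001953

0.001953


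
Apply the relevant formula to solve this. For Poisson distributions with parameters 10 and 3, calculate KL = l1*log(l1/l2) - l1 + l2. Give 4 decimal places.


KL divergence for Poisson:
KL = l1*log(l1/l2) - l1 + l2.
l1 = 10, l2 = 3.
log(10/3) = 1.203973.
l1*log(l1/l2) = 10 * 1.203973 = 12.039728.
KL = 12.039728 - 10 + 3 = 5.0397

5.0397


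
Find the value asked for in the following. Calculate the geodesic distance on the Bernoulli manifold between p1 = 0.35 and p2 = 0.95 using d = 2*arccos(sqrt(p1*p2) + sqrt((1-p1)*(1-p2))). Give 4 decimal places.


Geodesic distance on Bernoulli manifold:
d(p1,p2) = 2*arccos(sqrt(p1*p2) + sqrt((1-p1)*(1-p2))).
sqrt(p1*p2) = sqrt(0.35*0.95) = 0.576628.
sqrt((1-p1)*(1-p2)) = sqrt(0.65*0.05) = 0.180278.
arg = 0.576628 + 0.180278 = 0.756906.
d = 2*arccos(0.756906) = 1.4245

1.4245


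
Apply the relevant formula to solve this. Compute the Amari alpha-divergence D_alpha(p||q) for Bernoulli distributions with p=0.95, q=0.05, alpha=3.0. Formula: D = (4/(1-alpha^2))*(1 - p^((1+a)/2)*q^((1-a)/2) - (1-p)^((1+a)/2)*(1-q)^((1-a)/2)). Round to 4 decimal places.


Amari alpha-divergence:
D = (4/(1-alpha^2))*(1 - p^((1+a)/2)*q^((1-a)/2) - (1-p)^((1+a)/2)*(1-q)^((1-a)/2)).
alpha = 3.0, p = 0.95, q = 0.05.
e1 = (1+alpha)/2 = 2.0, e2 = (1-alpha)/2 = -1.0.
t1 = p^e1 * q^e2 = 0.95^2.0 * 0.05^-1.0 = 18.05.
t2 = (1-p)^e1 * (1-q)^e2 = 0.05^2.0 * 0.95^-1.0 = 0.002632.
4/(1-alpha^2) = -0.5.
D = -0.5*(1 - 18.05 - 0.002632) = 8.5263

8.5263


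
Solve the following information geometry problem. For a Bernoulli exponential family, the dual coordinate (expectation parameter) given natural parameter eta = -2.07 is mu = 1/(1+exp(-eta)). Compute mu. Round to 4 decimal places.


Dual coordinate (expectation parameter) for Bernoulli:
mu = 1/(1+exp(-eta)).
eta = -2.07.
exp(-eta) = exp(2.07) = 7.924823.
mu = 1/(1+7.924823) = 0.1120

0.1120


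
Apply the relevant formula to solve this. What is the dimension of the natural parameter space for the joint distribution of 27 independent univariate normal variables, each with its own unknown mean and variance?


Exponential family dimension calculation:
Each univariate normal has two natural parameters (mu/sigma^2 and -1/(2 sigma^2)).
With 27 independent components, dim = 2 * 27 = 54.

54


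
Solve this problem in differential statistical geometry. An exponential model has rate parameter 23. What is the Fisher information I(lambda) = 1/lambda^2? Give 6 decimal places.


Fisher information for exponential: I(lambda) = 1/lambda^2.
lambda = 23, lambda^2 = 529.
I = 1/529 = 0.001890

0.001890


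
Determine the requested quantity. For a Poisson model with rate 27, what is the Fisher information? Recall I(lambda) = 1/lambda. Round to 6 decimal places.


Fisher information for Poisson: I(lambda) = 1/lambda.
lambda = 27.
I(lambda) = 1/27 = 0.037037

0.037037


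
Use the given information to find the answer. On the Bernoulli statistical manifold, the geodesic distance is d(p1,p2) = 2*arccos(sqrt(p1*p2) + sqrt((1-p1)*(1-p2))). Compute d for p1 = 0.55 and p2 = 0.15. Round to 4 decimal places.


Geodesic distance on Bernoulli manifold:
d(p1,p2) = 2*arccos(sqrt(p1*p2) + sqrt((1-p1)*(1-p2))).
sqrt(p1*p2) = sqrt(0.55*0.15) = 0.287228.
sqrt((1-p1)*(1-p2)) = sqrt(0.45*0.85) = 0.618466.
arg = 0.287228 + 0.618466 = 0.905694.
d = 2*arccos(0.905694) = 0.8756

0.8756


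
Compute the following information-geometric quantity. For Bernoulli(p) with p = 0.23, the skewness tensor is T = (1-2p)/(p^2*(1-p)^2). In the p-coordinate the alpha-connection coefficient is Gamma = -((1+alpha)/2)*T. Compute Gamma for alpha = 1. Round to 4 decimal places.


Skewness (Amari-Chentsov) tensor: T = (1-2p)/(p^2*(1-p)^2).
p = 0.23, 1-2p = 0.54, p^2 = 0.0529, (1-p)^2 = 0.5929.
T = 0.54/(0.0529 * 0.5929) = 17.216967.
In the p-coordinate, Gamma^(alpha) = Gamma^(0) - (alpha/2)*T with Gamma^(0) = (1/2)*g'(p) = -T/2,
so Gamma^(alpha) = -((1+alpha)/2)*T.
alpha = 1, -(1+alpha)/2 = -1.0.
Gamma = -1.0 * 17.216967 = -17.2170

-17.2170


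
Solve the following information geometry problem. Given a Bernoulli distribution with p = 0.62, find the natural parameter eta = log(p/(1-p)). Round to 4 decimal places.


Natural parameter for Bernoulli: eta = log(p/(1-p)).
p = 0.62, 1-p = 0.38.
p/(1-p) = 1.631579.
eta = log(1.631579) = 0.4895

0.4895


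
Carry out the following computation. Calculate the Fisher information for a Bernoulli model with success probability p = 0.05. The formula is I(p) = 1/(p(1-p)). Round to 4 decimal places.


For Bernoulli(p), Fisher information is I(p) = 1/(p*(1-p)).
p = 0.05, 1-p = 0.95.
p*(1-p) = 0.0475.
I(p) = 1/0.0475 = 21.0526

21.0526


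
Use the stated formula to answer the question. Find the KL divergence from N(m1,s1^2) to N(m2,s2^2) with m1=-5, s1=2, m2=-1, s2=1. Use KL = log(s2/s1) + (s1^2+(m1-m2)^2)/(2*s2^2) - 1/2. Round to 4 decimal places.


KL divergence between normal distributions:
KL = log(s2/s1) + (s1^2 + (m1-m2)^2)/(2*s2^2) - 1/2.
log(1/2) = -0.693147.
(2^2 + (-5--1)^2)/(2*1^2) = (4 + 16)/2 = 10.0.
KL = -0.693147 + 10.0 - 0.5 = 8.8069

8.8069


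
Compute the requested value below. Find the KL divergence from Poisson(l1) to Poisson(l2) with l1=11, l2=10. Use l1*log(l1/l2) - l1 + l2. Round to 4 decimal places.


KL divergence for Poisson:
KL = l1*log(l1/l2) - l1 + l2.
l1 = 11, l2 = 10.
log(11/10) = 0.09531.
l1*log(l1/l2) = 11 * 0.09531 = 1.048412.
KL = 1.048412 - 11 + 10 = 0.0484

0.0484


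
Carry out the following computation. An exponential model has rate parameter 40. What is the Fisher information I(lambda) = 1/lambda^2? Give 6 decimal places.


Fisher information for exponential: I(lambda) = 1/lambda^2.
lambda = 40, lambda^2 = 1600.
I = 1/1600 = 0.000625

0.000625


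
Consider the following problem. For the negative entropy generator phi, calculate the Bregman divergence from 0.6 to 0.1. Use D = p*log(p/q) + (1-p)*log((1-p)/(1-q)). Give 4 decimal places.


Bregman divergence with negative entropy generator:
D = p*log(p/q) + (1-p)*log((1-p)/(1-q)).
p = 0.6, q = 0.1.
p*log(p/q) = 0.6*log(0.6/0.1) = 1.075056.
(1-p)*log((1-p)/(1-q)) = 0.4*log(0.4/0.9) = -0.324372.
D = 1.075056 + -0.324372 = 0.7507

0.7507


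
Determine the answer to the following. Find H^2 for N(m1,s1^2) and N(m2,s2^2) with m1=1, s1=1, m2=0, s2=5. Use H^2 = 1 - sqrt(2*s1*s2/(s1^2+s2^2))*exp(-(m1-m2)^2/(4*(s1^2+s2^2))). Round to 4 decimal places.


Squared Hellinger distance for Gaussians:
H^2 = 1 - sqrt(2*s1*s2/(s1^2+s2^2)) * exp(-(m1-m2)^2/(4*(s1^2+s2^2))).
s1^2 = 1, s2^2 = 25, s1^2+s2^2 = 26.
sqrt(2*1*5/(26)) = 0.620174.
(m1-m2)^2 = (1)^2 = 1.
exp(-1/(4*26)) = exp(-0.009615) = 0.990431.
H^2 = 1 - 0.620174*0.990431 = 0.3858

0.3858


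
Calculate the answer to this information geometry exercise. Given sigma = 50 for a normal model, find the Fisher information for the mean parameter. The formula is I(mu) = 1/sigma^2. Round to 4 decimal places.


The Fisher information for the mean of a normal distribution is I(mu) = 1/sigma^2.
sigma = 50, so sigma^2 = 2500.
I(mu) = 1/2500 = 0.0004

0.0004


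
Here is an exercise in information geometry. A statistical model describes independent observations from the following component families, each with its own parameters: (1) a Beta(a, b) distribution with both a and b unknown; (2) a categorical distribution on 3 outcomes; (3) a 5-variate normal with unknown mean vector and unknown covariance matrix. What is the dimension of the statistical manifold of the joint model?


The dimension of a statistical manifold equals the number of free
(independent) real parameters of the model. For a product of independent
blocks the parameter counts add.
- Beta (a, b): 2.
- categorical on 3 outcomes (probabilities sum to 1): 3-1 = 2.
- 5-variate normal: 5 (mean) + 5*6/2 = 15 (symmetric covariance) = 20.
Total = 2 + 2 + 20 = 24.
Dimension = 24

24


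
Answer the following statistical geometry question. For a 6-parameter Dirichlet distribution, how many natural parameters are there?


Exponential family dimension calculation:
Dirichlet with 6 components has 6 natural parameters.

6


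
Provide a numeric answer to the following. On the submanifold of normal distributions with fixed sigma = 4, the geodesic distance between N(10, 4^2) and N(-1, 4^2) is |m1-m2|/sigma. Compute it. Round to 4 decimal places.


On the fixed-variance normal subfamily, geodesic distance = |m1-m2|/sigma.
|10 - -1| = 11.
sigma = 4.
d = 11/4 = 2.7500

2.7500


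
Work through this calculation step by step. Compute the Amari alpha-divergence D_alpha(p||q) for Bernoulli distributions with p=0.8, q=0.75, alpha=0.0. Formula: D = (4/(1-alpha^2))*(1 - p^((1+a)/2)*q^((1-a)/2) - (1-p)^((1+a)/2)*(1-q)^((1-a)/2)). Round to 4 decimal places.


Amari alpha-divergence:
D = (4/(1-alpha^2))*(1 - p^((1+a)/2)*q^((1-a)/2) - (1-p)^((1+a)/2)*(1-q)^((1-a)/2)).
alpha = 0.0, p = 0.8, q = 0.75.
e1 = (1+alpha)/2 = 0.5, e2 = (1-alpha)/2 = 0.5.
t1 = p^e1 * q^e2 = 0.8^0.5 * 0.75^0.5 = 0.774597.
t2 = (1-p)^e1 * (1-q)^e2 = 0.2^0.5 * 0.25^0.5 = 0.223607.
4/(1-alpha^2) = 4.0.
D = 4.0*(1 - 0.774597 - 0.223607) = 0.0072

0.0072


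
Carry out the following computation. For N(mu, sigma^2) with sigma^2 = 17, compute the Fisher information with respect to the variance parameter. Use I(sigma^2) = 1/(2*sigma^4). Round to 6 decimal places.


Fisher information for variance: I(sigma^2) = 1/(2*sigma^4).
sigma^2 = 17, so sigma^4 = 289.
I = 1/(2*289) = 1/578 = 0.001730

0.001730


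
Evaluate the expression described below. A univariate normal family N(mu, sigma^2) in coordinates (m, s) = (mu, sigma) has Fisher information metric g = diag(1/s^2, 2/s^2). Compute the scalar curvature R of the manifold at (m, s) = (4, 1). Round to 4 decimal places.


The metric has the form g = (A dm^2 + B ds^2)/s^2 with A = 1, B = 2.
Substitute u = sqrt(A/B)*m: g = B*(du^2 + ds^2)/s^2, i.e. B times the
Poincare upper half-plane metric, which has constant Gaussian curvature -1.
Scaling a 2D metric by a constant c divides the Gaussian curvature by c,
so K = -1/B = -1/(2) = -0.5000 everywhere (the point (m, s) = (4, 1) is irrelevant:
the curvature is constant).
Scalar curvature in dimension 2: R = 2K = -2/(2) = -1.0000.

-1.0000


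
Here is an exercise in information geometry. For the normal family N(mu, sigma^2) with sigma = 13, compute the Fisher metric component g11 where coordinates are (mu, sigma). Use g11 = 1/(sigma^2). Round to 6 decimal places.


For the 2-parameter normal family, the Fisher metric has:
  g11 = 1/sigma^2, g22 = 2/sigma^2.
sigma = 13, sigma^2 = 169.
g11 = 0.005917

0.005917


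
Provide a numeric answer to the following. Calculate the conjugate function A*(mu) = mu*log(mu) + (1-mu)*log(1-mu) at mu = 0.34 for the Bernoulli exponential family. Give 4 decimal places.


Legendre transform for Bernoulli:
A*(mu) = mu*log(mu) + (1-mu)*log(1-mu).
mu = 0.34, 1-mu = 0.66.
mu*log(mu) = 0.34*log(0.34) = -0.366795.
(1-mu)*log(1-mu) = 0.66*log(0.66) = -0.27424.
A* = -0.366795 + -0.27424 = -0.6410

-0.6410


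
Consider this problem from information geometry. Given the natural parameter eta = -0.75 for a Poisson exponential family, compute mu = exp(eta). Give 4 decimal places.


Expectation parameter for Poisson exponential family:
mu = exp(eta).
eta = -0.75.
mu = exp(-0.75) = 0.4724

0.4724


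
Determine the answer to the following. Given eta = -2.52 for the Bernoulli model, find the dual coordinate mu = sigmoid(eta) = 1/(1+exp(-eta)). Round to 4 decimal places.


Dual coordinate (expectation parameter) for Bernoulli:
mu = 1/(1+exp(-eta)).
eta = -2.52.
exp(-eta) = exp(2.52) = 12.428597.
mu = 1/(1+12.428597) = 0.0745

0.0745


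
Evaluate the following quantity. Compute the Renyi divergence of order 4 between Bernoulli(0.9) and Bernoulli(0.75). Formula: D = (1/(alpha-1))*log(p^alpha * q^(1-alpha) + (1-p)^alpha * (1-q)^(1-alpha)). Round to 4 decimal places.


Renyi divergence of order alpha between Bernoulli distributions:
D = (1/(alpha-1))*log(p^alpha * q^(1-alpha) + (1-p)^alpha * (1-q)^(1-alpha)).
alpha = 4, p = 0.9, q = 0.75.
p^alpha * q^(1-alpha) = 0.9^4 * 0.75^-3 = 1.5552.
(1-p)^alpha * (1-q)^(1-alpha) = 0.1^4 * 0.25^-3 = 0.0064.
sum = 1.5552 + 0.0064 = 1.5616.
D = (1/3)*log(1.5616) = 0.1486

0.1486


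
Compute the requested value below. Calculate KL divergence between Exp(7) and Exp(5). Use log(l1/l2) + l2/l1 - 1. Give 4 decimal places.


KL divergence for exponential family:
KL = log(l1/l2) + l2/l1 - 1.
log(7/5) = 0.336472.
5/7 = 0.714286.
KL = 0.336472 + 0.714286 - 1 = 0.0508

0.0508


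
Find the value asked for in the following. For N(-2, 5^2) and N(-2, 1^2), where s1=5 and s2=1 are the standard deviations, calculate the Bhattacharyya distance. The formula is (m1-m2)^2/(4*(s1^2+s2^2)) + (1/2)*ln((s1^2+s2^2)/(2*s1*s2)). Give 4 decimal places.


Bhattacharyya distance between two Gaussians:
DB = (m1-m2)^2/(4*(s1^2+s2^2)) + (1/2)*ln((s1^2+s2^2)/(2*s1*s2)).
(m1-m2)^2 = (0)^2 = 0.
s1^2+s2^2 = 25 + 1 = 26.
term1 = 0/104 = 0.0.
term2 = 0.5*ln(26/10.0) = 0.477756.
DB = 0.0 + 0.477756 = 0.4778

0.4778


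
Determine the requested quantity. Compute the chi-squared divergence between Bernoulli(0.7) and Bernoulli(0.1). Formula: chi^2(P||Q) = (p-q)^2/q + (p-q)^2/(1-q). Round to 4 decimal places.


Chi-squared divergence between Bernoulli distributions:
chi^2 = (p-q)^2/q + (p-q)^2/(1-q).
p = 0.7, q = 0.1, p-q = 0.6.
(p-q)^2 = 0.36.
term1 = 0.36/0.1 = 3.6.
term2 = 0.36/0.9 = 0.4.
chi^2 = 3.6 + 0.4 = 4.0000

4.0000


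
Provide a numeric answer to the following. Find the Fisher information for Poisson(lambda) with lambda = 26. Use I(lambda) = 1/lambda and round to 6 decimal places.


Fisher information for Poisson: I(lambda) = 1/lambda.
lambda = 26.
I(lambda) = 1/26 = 0.038462

0.038462


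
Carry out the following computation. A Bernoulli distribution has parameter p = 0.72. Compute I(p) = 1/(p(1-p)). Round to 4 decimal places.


For Bernoulli(p), Fisher information is I(p) = 1/(p*(1-p)).
p = 0.72, 1-p = 0.28.
p*(1-p) = 0.2016.
I(p) = 1/0.2016 = 4.9603

4.9603


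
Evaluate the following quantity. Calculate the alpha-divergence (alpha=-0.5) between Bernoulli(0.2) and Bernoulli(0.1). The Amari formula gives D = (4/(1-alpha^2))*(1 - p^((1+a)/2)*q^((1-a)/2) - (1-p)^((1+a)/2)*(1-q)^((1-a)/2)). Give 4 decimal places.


Amari alpha-divergence:
D = (4/(1-alpha^2))*(1 - p^((1+a)/2)*q^((1-a)/2) - (1-p)^((1+a)/2)*(1-q)^((1-a)/2)).
alpha = -0.5, p = 0.2, q = 0.1.
e1 = (1+alpha)/2 = 0.25, e2 = (1-alpha)/2 = 0.75.
t1 = p^e1 * q^e2 = 0.2^0.25 * 0.1^0.75 = 0.118921.
t2 = (1-p)^e1 * (1-q)^e2 = 0.8^0.25 * 0.9^0.75 = 0.873885.
4/(1-alpha^2) = 5.333333.
D = 5.333333*(1 - 0.118921 - 0.873885) = 0.0384

0.0384


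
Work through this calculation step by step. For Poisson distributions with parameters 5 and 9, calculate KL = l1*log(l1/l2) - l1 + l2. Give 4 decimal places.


KL divergence for Poisson:
KL = l1*log(l1/l2) - l1 + l2.
l1 = 5, l2 = 9.
log(5/9) = -0.587787.
l1*log(l1/l2) = 5 * -0.587787 = -2.938933.
KL = -2.938933 - 5 + 9 = 1.0611

1.0611


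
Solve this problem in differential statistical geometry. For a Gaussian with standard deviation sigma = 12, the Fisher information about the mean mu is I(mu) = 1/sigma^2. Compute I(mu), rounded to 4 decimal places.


The Fisher information for the mean of a normal distribution is I(mu) = 1/sigma^2.
sigma = 12, so sigma^2 = 144.
I(mu) = 1/144 = 0.0069

0.0069


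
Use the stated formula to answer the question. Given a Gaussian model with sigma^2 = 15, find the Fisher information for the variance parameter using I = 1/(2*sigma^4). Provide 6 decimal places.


Fisher information for variance: I(sigma^2) = 1/(2*sigma^4).
sigma^2 = 15, so sigma^4 = 225.
I = 1/(2*225) = 1/450 = 0.002222

0.002222


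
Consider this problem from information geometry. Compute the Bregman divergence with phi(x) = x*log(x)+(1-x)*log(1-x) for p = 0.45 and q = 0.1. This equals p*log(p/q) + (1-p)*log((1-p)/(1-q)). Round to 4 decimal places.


Bregman divergence with negative entropy generator:
D = p*log(p/q) + (1-p)*log((1-p)/(1-q)).
p = 0.45, q = 0.1.
p*log(p/q) = 0.45*log(0.45/0.1) = 0.676835.
(1-p)*log((1-p)/(1-q)) = 0.55*log(0.55/0.9) = -0.270862.
D = 0.676835 + -0.270862 = 0.4060

0.4060


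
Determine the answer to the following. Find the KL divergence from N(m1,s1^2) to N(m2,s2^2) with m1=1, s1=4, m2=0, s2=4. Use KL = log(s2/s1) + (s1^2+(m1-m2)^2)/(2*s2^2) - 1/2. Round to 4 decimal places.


KL divergence between normal distributions:
KL = log(s2/s1) + (s1^2 + (m1-m2)^2)/(2*s2^2) - 1/2.
log(4/4) = 0.0.
(4^2 + (1-0)^2)/(2*4^2) = (16 + 1)/32 = 0.53125.
KL = 0.0 + 0.53125 - 0.5 = 0.0313

0.0313


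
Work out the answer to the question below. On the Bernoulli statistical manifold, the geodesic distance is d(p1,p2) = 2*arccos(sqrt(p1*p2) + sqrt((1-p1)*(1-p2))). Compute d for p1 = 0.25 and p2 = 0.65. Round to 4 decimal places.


Geodesic distance on Bernoulli manifold:
d(p1,p2) = 2*arccos(sqrt(p1*p2) + sqrt((1-p1)*(1-p2))).
sqrt(p1*p2) = sqrt(0.25*0.65) = 0.403113.
sqrt((1-p1)*(1-p2)) = sqrt(0.75*0.35) = 0.512348.
arg = 0.403113 + 0.512348 = 0.91546.
d = 2*arccos(0.91546) = 0.8283

0.8283


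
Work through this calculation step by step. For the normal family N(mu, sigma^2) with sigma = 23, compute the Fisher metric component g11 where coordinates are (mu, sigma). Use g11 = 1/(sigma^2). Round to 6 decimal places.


For the 2-parameter normal family, the Fisher metric has:
  g11 = 1/sigma^2, g22 = 2/sigma^2.
sigma = 23, sigma^2 = 529.
g11 = 0.001890

0.001890


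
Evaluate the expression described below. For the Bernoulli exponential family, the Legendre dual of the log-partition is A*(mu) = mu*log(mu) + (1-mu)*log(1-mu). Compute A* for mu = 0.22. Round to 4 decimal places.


Legendre transform for Bernoulli:
A*(mu) = mu*log(mu) + (1-mu)*log(1-mu).
mu = 0.22, 1-mu = 0.78.
mu*log(mu) = 0.22*log(0.22) = -0.333108.
(1-mu)*log(1-mu) = 0.78*log(0.78) = -0.1938.
A* = -0.333108 + -0.1938 = -0.5269

-0.5269
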